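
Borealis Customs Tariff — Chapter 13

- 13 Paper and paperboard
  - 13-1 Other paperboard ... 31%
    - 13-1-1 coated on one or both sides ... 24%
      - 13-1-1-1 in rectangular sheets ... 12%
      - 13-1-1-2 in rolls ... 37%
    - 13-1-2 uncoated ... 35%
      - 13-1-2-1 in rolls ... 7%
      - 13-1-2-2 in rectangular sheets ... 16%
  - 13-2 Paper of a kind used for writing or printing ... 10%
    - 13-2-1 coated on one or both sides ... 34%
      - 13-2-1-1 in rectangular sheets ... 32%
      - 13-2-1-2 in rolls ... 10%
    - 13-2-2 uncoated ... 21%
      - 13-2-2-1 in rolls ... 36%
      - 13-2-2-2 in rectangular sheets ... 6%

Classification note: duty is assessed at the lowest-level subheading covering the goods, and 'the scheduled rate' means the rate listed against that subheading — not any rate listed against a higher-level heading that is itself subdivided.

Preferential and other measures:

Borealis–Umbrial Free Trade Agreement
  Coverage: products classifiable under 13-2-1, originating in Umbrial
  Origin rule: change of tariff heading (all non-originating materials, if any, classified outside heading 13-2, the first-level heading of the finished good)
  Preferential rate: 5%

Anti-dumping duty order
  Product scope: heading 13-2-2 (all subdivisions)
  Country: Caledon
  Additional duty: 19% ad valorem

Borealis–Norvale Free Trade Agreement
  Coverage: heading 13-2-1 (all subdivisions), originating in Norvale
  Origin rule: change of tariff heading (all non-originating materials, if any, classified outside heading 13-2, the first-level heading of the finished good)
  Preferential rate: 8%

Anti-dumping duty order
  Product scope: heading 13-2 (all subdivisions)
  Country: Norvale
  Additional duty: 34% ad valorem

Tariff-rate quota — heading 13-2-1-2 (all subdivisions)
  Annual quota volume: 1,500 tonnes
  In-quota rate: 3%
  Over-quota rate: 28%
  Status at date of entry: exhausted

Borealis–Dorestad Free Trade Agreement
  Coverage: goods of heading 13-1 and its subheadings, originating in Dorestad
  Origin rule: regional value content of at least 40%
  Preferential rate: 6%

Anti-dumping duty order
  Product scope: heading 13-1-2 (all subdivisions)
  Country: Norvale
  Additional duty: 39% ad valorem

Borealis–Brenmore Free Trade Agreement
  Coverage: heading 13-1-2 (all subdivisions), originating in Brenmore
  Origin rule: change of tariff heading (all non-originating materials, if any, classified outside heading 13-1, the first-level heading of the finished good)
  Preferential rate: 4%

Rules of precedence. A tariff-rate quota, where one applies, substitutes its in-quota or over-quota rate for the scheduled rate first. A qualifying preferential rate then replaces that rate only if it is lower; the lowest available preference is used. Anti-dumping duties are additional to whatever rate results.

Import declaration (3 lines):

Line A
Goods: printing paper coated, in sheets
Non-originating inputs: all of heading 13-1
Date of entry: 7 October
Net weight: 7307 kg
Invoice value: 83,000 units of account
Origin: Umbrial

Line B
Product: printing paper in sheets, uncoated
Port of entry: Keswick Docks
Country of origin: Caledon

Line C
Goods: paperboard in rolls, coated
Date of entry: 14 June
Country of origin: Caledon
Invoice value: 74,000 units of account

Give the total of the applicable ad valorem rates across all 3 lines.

Line A: printing paper → 13-2; coated → 13-2-1; in sheets → 13-2-1-1. Scheduled 32%. Umbrial agreement on 13-2-1: CTH met → 5% available; preferential 5%. → 5%.
Line B: printing paper → 13-2; uncoated → 13-2-2; in sheets → 13-2-2-2. Scheduled 6%. anti-dumping (Caledon, 13-2-2): +19%; total 6% + 19% = 25%. → 25%.
Line C: paperboard → 13-1; coated → 13-1-1; in rolls → 13-1-1-2. Scheduled 37%. No special measure applies. → 37%.
Sum: 5% + 25% + 37% = 67%.

67%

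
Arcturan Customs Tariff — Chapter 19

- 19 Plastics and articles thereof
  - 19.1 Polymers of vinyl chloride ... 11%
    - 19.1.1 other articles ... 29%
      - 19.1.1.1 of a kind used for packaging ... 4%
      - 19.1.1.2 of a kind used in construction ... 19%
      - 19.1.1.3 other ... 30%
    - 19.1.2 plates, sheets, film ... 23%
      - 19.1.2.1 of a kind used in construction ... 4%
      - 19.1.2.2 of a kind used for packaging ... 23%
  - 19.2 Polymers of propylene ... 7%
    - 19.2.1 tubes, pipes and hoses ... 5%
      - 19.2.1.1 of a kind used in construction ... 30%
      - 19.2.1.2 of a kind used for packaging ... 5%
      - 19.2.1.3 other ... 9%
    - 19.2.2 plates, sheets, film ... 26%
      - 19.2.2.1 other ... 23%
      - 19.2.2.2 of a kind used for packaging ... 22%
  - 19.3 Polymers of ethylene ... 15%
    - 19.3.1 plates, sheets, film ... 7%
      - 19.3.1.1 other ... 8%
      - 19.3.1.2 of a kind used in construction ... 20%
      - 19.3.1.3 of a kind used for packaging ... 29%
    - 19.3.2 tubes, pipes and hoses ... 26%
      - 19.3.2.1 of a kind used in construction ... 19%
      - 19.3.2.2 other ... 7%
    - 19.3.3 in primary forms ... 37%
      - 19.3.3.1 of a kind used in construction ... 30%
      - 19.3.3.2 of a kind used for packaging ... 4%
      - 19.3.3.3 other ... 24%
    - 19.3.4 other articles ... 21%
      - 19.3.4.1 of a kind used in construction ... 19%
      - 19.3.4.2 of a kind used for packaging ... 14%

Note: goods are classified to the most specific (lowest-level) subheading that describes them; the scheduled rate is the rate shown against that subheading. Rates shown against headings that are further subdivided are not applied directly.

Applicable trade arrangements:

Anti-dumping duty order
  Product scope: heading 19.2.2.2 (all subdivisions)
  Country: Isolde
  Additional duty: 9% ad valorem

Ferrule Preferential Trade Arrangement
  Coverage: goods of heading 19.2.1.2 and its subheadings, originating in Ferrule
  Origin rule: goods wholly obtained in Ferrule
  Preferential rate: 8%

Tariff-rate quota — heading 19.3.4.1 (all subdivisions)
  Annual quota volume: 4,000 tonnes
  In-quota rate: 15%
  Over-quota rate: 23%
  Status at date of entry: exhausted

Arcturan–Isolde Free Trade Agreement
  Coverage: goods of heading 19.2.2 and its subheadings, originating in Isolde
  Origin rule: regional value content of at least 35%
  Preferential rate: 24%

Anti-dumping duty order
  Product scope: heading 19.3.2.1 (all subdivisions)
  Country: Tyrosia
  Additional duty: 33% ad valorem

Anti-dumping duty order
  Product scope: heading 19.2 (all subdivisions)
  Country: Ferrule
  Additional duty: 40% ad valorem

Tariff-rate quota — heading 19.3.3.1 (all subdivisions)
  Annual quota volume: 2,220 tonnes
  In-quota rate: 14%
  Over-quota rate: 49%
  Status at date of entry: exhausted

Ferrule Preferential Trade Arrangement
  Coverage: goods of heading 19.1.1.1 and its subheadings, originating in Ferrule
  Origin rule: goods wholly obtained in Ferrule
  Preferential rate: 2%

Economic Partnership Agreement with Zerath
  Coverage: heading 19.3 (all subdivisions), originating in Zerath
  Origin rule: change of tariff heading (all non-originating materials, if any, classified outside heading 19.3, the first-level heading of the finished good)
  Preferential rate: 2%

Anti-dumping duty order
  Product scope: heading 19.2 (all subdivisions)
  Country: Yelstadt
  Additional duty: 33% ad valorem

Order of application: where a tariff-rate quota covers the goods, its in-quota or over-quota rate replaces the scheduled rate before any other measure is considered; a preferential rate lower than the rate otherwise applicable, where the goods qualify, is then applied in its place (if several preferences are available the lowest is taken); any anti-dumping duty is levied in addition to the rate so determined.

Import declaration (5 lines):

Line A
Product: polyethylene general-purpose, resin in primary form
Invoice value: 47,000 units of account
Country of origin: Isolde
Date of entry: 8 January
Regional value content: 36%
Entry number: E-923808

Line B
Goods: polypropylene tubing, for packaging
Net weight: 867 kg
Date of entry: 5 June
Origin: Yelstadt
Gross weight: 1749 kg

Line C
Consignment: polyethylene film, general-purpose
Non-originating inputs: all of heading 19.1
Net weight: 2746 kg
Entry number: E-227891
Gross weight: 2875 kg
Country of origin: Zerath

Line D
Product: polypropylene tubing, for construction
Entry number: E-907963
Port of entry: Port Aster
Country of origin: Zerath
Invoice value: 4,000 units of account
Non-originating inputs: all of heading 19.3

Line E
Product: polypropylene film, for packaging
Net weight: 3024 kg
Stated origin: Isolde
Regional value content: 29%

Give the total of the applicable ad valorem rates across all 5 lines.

Line A: polyethylene → 19.3; resin in primary form → 19.3.3; general-purpose → 19.3.3.3. Scheduled 24%. Isolde agreement on 19.2.2: 19.3.3.3 not covered. → 24%.
Line B: polypropylene → 19.2; tubing → 19.2.1; for packaging → 19.2.1.2. Scheduled 5%. anti-dumping (Yelstadt, 19.2): +33%; total 5% + 33% = 38%. → 38%.
Line C: polyethylene → 19.3; film → 19.3.1; general-purpose → 19.3.1.1. Scheduled 8%. Zerath agreement on 19.3: CTH met → 2% available; preferential 2%. → 2%.
Line D: polypropylene → 19.2; tubing → 19.2.1; for construction → 19.2.1.1. Scheduled 30%. Zerath agreement on 19.3: 19.2.1.1 not covered. → 30%.
Line E: polypropylene → 19.2; film → 19.2.2; for packaging → 19.2.2.2. Scheduled 22%. Isolde agreement on 19.2.2: RVC < 35%; anti-dumping (Isolde, 19.2.2.2): +9%; total 22% + 9% = 31%. → 31%.
Sum: 24% + 38% + 2% + 30% + 31% = 125%.

125%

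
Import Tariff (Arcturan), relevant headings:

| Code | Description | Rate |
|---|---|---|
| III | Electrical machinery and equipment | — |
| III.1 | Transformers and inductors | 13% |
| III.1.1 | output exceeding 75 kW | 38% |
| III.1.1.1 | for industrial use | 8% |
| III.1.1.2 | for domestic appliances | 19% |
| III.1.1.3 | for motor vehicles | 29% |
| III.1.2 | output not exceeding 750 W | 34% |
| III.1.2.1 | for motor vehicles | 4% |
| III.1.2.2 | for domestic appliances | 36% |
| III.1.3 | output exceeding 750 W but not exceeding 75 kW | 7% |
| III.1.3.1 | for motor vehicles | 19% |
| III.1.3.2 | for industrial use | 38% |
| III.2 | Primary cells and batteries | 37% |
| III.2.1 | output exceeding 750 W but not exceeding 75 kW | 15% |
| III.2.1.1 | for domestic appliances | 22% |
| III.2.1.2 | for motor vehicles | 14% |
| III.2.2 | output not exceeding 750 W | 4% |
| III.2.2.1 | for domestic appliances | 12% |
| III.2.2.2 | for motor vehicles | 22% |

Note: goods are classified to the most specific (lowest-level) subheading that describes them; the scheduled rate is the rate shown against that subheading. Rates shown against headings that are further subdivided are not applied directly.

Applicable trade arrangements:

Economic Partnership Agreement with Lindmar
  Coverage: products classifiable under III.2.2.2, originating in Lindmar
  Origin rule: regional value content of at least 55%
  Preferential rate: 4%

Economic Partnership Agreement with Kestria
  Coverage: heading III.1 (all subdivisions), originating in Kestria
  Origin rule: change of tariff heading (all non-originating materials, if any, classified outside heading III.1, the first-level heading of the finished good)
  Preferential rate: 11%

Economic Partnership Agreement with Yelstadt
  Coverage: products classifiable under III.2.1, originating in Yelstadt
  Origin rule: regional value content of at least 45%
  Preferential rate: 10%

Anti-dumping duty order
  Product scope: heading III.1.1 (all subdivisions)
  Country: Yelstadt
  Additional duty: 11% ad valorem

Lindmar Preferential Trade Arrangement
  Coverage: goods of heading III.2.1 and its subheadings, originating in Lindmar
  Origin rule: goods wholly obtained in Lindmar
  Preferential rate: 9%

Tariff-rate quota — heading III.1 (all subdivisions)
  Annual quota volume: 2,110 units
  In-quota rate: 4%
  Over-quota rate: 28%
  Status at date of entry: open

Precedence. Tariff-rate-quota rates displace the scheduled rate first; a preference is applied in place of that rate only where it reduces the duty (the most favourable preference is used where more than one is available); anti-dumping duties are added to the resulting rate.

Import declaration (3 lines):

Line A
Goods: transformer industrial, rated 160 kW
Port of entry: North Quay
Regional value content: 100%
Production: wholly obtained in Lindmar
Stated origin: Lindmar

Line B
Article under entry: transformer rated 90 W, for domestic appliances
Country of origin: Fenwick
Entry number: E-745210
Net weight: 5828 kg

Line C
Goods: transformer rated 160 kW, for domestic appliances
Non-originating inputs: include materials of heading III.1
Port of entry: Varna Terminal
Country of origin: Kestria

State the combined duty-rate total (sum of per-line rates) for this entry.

Line A: transformer → III.1; rated 160 kW → III.1.1; industrial → III.1.1.1. Scheduled 8%. quota on III.1 open → in-quota 4%; Lindmar agreement on III.2.2.2: III.1.1.1 not covered; Lindmar agreement on III.2.1: III.1.1.1 not covered. → 4%.
Line B: transformer → III.1; rated 90 W → III.1.2; for domestic appliances → III.1.2.2. Scheduled 36%. quota on III.1 open → in-quota 4%. → 4%.
Line C: transformer → III.1; rated 160 kW → III.1.1; for domestic appliances → III.1.1.2. Scheduled 19%. quota on III.1 open → in-quota 4%; Kestria agreement on III.1: CTH not met. → 4%.
Sum: 4% + 4% + 4% = 12%.

12%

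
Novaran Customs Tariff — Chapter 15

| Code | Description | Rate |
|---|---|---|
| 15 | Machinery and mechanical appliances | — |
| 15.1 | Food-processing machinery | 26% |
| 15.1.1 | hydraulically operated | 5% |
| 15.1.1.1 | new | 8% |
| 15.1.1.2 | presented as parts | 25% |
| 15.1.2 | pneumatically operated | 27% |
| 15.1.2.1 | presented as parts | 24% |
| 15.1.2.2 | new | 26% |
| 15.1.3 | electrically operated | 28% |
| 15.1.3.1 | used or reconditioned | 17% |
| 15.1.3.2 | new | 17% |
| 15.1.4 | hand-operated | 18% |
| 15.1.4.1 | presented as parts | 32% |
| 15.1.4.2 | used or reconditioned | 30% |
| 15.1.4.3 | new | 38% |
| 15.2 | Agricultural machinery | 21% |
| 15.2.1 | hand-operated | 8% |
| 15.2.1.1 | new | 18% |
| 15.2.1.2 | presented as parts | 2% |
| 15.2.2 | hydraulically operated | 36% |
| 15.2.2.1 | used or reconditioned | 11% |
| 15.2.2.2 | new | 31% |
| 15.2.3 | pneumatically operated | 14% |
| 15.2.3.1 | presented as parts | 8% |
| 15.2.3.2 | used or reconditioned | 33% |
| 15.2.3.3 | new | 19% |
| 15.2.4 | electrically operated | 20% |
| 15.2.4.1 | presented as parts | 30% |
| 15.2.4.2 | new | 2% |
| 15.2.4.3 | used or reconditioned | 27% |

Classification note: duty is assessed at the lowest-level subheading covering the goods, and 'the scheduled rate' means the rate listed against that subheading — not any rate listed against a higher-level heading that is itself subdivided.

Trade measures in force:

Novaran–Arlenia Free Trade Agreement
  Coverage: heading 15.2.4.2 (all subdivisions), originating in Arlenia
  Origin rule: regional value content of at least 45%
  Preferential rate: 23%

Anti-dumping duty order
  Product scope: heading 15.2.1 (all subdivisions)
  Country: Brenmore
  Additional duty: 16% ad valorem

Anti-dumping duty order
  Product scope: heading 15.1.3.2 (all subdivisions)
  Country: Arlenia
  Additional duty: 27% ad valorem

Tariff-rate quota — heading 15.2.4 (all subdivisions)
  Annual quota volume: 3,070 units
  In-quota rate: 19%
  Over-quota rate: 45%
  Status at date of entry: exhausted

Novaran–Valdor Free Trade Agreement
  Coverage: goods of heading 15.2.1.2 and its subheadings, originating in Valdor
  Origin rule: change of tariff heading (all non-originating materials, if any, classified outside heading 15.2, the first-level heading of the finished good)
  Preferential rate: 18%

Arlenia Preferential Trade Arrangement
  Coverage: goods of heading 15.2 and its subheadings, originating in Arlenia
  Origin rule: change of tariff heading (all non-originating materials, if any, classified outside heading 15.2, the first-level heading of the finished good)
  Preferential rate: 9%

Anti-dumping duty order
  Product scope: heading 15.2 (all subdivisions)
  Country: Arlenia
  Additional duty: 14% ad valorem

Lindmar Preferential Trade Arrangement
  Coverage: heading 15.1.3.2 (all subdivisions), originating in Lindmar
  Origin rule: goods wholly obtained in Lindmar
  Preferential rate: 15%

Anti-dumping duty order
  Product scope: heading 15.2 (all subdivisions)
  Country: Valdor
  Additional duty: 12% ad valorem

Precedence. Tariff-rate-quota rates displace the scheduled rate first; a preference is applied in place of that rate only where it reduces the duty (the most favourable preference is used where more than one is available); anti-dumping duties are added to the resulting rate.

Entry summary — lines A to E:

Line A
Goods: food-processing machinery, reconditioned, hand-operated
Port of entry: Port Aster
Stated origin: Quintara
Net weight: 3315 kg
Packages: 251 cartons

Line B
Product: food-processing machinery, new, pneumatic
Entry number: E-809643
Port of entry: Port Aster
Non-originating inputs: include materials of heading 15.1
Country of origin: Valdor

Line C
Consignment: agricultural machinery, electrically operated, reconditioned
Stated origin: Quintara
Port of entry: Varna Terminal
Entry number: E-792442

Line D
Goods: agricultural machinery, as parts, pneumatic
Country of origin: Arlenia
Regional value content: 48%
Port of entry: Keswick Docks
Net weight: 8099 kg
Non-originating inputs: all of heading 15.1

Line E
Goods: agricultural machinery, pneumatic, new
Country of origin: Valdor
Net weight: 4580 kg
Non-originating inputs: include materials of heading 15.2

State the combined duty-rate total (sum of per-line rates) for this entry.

Line A: food-processing → 15.1; hand-operated → 15.1.4; reconditioned → 15.1.4.2. Scheduled 30%. No special measure applies. → 30%.
Line B: food-processing → 15.1; pneumatic → 15.1.2; new → 15.1.2.2. Scheduled 26%. Valdor agreement on 15.2.1.2: 15.1.2.2 not covered. → 26%.
Line C: agricultural → 15.2; electrically operated → 15.2.4; reconditioned → 15.2.4.3. Scheduled 27%. quota on 15.2.4 exhausted → over-quota 45%. → 45%.
Line D: agricultural → 15.2; pneumatic → 15.2.3; as parts → 15.2.3.1. Scheduled 8%. Arlenia agreement on 15.2.4.2: 15.2.3.1 not covered; Arlenia agreement on 15.2: CTH met → 9% available; preference 9% not lower than 8% → no reduction; anti-dumping (Arlenia, 15.2): +14%; total 8% + 14% = 22%. → 22%.
Line E: agricultural → 15.2; pneumatic → 15.2.3; new → 15.2.3.3. Scheduled 19%. Valdor agreement on 15.2.1.2: 15.2.3.3 not covered; anti-dumping (Valdor, 15.2): +12%; total 19% + 12% = 31%. → 31%.
Sum: 30% + 26% + 45% + 22% + 31% = 154%.

154%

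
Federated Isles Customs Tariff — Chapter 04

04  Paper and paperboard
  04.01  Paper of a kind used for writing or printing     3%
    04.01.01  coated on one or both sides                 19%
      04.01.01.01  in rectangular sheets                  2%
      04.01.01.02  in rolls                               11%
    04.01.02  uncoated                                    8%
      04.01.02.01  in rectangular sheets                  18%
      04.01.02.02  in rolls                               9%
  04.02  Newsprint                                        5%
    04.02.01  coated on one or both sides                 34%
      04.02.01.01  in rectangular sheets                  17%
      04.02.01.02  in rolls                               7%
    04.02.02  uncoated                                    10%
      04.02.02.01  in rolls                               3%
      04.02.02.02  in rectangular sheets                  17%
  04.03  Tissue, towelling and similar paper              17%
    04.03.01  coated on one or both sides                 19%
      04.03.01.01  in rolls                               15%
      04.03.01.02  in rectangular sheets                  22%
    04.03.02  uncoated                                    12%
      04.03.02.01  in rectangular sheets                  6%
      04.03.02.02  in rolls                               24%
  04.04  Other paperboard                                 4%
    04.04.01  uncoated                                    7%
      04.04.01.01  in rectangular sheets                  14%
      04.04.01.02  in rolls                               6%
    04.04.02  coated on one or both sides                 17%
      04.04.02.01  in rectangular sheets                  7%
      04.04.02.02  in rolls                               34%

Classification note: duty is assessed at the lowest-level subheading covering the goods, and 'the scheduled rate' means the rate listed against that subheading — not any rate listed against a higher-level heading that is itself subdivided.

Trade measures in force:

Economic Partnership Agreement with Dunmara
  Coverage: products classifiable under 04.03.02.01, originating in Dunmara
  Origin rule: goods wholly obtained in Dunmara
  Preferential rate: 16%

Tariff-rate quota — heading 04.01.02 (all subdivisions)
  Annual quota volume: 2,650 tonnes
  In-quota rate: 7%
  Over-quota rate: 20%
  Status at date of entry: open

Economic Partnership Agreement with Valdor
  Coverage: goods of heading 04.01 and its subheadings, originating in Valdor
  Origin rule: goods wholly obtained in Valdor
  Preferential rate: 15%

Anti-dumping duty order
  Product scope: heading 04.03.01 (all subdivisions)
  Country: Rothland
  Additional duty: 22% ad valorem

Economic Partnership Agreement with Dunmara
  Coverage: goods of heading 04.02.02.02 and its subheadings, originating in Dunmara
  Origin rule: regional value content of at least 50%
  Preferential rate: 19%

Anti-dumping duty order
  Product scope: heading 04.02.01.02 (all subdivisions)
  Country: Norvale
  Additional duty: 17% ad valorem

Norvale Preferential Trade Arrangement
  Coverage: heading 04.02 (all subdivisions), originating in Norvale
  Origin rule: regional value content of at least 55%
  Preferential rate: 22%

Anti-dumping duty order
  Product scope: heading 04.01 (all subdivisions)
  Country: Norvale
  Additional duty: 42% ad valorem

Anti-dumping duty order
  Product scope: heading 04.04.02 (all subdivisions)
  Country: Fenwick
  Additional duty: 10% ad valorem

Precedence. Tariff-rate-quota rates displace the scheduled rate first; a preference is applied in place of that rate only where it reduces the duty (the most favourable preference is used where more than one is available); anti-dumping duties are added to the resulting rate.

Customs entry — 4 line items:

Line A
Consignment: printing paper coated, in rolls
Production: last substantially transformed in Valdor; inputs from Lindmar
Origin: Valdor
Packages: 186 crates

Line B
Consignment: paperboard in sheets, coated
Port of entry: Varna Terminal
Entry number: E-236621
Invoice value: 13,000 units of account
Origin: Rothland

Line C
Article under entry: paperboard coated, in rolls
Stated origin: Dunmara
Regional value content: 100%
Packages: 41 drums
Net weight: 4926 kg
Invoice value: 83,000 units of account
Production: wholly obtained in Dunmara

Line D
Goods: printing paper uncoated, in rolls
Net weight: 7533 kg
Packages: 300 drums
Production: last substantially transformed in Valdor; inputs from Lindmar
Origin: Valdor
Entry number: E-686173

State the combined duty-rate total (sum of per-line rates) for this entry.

Line A: printing paper → 04.01; coated → 04.01.01; in rolls → 04.01.01.02. Scheduled 11%. Valdor agreement on 04.01: not wholly obtained. → 11%.
Line B: paperboard → 04.04; coated → 04.04.02; in sheets → 04.04.02.01. Scheduled 7%. No special measure applies. → 7%.
Line C: paperboard → 04.04; coated → 04.04.02; in rolls → 04.04.02.02. Scheduled 34%. Dunmara agreement on 04.03.02.01: 04.04.02.02 not covered; Dunmara agreement on 04.02.02.02: 04.04.02.02 not covered. → 34%.
Line D: printing paper → 04.01; uncoated → 04.01.02; in rolls → 04.01.02.02. Scheduled 9%. quota on 04.01.02 open → in-quota 7%; Valdor agreement on 04.01: not wholly obtained. → 7%.
Sum: 11% + 7% + 34% + 7% = 59%.

59%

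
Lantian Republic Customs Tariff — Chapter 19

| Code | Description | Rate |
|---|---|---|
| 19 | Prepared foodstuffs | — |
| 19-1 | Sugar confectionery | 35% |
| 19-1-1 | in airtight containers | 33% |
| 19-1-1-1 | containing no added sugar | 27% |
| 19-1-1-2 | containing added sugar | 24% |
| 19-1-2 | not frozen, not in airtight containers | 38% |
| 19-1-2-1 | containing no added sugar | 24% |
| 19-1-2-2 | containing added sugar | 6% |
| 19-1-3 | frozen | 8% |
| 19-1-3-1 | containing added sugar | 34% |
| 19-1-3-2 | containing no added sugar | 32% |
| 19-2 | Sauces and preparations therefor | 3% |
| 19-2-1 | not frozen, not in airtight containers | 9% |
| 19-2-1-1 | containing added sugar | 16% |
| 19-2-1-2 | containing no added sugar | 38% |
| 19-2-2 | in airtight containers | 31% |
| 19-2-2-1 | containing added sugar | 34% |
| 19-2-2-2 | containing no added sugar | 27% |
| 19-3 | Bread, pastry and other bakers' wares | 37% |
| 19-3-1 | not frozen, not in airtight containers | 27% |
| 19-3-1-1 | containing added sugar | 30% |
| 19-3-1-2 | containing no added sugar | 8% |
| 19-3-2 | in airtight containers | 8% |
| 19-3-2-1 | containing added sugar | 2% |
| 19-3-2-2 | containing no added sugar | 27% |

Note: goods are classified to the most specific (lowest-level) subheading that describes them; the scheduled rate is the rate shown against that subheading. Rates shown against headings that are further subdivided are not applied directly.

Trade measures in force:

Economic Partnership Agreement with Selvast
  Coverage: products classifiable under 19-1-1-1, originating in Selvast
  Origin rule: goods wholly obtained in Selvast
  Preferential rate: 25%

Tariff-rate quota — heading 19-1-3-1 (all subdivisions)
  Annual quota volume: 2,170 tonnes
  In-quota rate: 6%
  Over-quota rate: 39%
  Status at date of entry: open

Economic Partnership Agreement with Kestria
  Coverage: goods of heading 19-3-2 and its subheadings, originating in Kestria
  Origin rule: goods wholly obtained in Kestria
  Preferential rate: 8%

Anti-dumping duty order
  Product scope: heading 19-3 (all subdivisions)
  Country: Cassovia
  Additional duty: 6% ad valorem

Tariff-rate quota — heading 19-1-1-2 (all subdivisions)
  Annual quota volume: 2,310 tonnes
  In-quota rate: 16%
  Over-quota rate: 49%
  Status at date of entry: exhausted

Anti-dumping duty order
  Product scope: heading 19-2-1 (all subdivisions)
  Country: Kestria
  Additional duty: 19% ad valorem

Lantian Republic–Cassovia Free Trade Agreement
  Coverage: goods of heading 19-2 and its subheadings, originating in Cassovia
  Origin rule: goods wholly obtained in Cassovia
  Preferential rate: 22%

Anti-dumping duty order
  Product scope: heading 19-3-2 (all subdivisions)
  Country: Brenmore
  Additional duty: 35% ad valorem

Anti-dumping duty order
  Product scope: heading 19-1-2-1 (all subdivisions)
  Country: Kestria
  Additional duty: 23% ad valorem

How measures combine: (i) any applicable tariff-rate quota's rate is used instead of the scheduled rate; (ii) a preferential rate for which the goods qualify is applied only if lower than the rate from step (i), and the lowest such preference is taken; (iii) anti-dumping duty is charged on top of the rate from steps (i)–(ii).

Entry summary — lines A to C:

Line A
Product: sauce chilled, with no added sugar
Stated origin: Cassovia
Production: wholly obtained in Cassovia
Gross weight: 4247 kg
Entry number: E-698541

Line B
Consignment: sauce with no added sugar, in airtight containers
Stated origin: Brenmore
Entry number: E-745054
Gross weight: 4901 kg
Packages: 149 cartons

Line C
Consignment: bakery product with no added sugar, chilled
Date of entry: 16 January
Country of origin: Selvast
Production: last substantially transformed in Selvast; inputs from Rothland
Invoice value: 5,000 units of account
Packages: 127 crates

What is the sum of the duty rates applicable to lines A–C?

57%

Line A: sauce → 19-2; chilled → 19-2-1; with no added sugar → 19-2-1-2. Scheduled 38%. Cassovia agreement on 19-2: wholly obtained → 22% available; preferential 22%. → 22%.
Line B: sauce → 19-2; in airtight containers → 19-2-2; with no added sugar → 19-2-2-2. Scheduled 27%. No special measure applies. → 27%.
Line C: bakery product → 19-3; chilled → 19-3-1; with no added sugar → 19-3-1-2. Scheduled 8%. Selvast agreement on 19-1-1-1: 19-3-1-2 not covered. → 8%.
Sum: 22% + 27% + 8% = 57%.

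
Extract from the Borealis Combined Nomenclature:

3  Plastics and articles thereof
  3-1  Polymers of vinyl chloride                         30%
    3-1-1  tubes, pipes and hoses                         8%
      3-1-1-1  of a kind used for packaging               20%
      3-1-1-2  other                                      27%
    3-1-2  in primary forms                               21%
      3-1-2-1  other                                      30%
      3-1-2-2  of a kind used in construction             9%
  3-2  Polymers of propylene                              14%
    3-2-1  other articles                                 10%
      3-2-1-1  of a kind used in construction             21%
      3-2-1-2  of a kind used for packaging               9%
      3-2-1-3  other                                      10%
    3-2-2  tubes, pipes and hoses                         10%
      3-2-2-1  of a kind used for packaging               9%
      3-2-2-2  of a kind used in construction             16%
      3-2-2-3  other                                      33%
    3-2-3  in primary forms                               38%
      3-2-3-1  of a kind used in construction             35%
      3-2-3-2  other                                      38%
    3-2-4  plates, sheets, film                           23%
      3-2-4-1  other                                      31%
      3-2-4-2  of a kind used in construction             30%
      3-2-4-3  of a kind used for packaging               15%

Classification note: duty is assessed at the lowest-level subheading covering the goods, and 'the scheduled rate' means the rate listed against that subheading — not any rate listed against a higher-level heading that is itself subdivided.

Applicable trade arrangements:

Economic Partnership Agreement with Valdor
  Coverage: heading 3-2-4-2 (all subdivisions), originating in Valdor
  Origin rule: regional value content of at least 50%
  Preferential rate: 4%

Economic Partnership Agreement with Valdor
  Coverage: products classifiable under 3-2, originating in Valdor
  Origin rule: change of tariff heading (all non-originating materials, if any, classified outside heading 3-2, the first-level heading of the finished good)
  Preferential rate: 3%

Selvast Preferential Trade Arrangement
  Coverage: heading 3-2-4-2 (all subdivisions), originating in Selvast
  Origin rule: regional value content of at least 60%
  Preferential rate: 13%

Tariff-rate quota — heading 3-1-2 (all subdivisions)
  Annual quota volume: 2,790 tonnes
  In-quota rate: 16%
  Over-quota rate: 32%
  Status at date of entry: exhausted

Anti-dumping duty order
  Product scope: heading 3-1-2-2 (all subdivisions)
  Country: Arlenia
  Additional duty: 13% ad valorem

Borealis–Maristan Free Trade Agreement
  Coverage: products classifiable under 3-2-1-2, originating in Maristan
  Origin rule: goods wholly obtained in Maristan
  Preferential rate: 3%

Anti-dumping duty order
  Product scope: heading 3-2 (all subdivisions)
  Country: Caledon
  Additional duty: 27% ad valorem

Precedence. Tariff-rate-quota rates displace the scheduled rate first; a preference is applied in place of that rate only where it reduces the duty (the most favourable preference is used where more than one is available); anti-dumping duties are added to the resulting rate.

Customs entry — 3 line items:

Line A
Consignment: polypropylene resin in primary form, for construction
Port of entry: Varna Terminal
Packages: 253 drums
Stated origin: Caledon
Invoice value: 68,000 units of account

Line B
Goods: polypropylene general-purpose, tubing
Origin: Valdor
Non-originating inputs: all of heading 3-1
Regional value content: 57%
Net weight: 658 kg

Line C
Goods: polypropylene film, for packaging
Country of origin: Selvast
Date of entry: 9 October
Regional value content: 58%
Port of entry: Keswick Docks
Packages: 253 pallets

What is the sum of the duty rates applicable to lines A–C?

Line A: polypropylene → 3-2; resin in primary form → 3-2-3; for construction → 3-2-3-1. Scheduled 35%. anti-dumping (Caledon, 3-2): +27%; total 35% + 27% = 62%. → 62%.
Line B: polypropylene → 3-2; tubing → 3-2-2; general-purpose → 3-2-2-3. Scheduled 33%. Valdor agreement on 3-2-4-2: 3-2-2-3 not covered; Valdor agreement on 3-2: CTH met → 3% available; preferential 3%. → 3%.
Line C: polypropylene → 3-2; film → 3-2-4; for packaging → 3-2-4-3. Scheduled 15%. Selvast agreement on 3-2-4-2: 3-2-4-3 not covered. → 15%.
Sum: 62% + 3% + 15% = 80%.

80%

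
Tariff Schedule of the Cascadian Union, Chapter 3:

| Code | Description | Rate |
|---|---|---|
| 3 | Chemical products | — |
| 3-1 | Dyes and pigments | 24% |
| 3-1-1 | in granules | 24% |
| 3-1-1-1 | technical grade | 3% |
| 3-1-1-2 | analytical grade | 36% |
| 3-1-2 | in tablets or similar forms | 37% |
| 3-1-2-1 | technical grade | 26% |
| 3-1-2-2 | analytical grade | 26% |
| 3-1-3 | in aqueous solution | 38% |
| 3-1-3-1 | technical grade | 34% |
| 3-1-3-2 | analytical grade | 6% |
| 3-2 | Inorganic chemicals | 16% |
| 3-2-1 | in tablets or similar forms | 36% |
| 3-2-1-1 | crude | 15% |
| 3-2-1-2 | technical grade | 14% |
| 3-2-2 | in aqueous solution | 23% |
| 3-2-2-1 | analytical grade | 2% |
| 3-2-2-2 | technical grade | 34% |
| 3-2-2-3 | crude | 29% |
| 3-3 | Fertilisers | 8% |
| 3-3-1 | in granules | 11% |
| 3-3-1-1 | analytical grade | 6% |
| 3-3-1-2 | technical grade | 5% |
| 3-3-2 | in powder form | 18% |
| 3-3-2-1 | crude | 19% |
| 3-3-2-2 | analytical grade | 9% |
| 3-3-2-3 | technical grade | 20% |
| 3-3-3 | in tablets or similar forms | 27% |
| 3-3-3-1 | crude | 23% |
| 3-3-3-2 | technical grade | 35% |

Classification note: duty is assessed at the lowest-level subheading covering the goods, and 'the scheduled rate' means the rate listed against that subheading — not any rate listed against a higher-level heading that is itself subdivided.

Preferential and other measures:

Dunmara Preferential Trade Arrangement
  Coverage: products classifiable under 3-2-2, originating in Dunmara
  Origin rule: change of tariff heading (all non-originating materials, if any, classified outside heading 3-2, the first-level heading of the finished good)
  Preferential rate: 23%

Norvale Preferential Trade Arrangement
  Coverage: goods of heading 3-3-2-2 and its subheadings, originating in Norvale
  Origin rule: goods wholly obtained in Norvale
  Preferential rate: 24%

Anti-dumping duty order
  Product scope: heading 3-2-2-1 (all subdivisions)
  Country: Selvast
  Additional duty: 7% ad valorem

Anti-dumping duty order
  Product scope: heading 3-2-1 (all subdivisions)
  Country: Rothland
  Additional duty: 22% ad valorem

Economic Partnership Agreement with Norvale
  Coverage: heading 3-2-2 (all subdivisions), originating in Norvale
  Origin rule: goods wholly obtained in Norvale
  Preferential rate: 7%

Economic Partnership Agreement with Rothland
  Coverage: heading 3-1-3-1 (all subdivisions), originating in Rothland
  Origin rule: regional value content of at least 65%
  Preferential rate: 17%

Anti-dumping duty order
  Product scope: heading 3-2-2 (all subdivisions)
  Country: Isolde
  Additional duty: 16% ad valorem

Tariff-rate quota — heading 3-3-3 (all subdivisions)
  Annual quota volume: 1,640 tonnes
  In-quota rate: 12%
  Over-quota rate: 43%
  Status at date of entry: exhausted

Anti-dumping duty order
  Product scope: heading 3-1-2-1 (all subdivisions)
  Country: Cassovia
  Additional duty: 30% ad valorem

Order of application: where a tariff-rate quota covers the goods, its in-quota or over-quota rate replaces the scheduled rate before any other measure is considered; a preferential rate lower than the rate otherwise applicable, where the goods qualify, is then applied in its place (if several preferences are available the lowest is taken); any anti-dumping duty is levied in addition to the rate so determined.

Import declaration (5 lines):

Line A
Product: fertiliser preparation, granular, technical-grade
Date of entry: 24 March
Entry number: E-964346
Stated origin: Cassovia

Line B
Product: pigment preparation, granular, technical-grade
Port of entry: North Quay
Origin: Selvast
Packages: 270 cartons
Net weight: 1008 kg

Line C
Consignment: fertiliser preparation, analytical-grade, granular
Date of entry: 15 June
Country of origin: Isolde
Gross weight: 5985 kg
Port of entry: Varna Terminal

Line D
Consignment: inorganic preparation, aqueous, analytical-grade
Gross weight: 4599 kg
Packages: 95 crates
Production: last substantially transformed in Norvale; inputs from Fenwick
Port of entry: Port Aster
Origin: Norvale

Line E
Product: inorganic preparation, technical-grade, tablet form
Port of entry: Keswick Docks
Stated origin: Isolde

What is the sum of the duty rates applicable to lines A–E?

30%

Line A: fertiliser → 3-3; granular → 3-3-1; technical-grade → 3-3-1-2. Scheduled 5%. No special measure applies. → 5%.
Line B: pigment → 3-1; granular → 3-1-1; technical-grade → 3-1-1-1. Scheduled 3%. No special measure applies. → 3%.
Line C: fertiliser → 3-3; granular → 3-3-1; analytical-grade → 3-3-1-1. Scheduled 6%. No special measure applies. → 6%.
Line D: inorganic → 3-2; aqueous → 3-2-2; analytical-grade → 3-2-2-1. Scheduled 2%. Norvale agreement on 3-3-2-2: 3-2-2-1 not covered; Norvale agreement on 3-2-2: not wholly obtained. → 2%.
Line E: inorganic → 3-2; tablet form → 3-2-1; technical-grade → 3-2-1-2. Scheduled 14%. No special measure applies. → 14%.
Sum: 5% + 3% + 6% + 2% + 14% = 30%.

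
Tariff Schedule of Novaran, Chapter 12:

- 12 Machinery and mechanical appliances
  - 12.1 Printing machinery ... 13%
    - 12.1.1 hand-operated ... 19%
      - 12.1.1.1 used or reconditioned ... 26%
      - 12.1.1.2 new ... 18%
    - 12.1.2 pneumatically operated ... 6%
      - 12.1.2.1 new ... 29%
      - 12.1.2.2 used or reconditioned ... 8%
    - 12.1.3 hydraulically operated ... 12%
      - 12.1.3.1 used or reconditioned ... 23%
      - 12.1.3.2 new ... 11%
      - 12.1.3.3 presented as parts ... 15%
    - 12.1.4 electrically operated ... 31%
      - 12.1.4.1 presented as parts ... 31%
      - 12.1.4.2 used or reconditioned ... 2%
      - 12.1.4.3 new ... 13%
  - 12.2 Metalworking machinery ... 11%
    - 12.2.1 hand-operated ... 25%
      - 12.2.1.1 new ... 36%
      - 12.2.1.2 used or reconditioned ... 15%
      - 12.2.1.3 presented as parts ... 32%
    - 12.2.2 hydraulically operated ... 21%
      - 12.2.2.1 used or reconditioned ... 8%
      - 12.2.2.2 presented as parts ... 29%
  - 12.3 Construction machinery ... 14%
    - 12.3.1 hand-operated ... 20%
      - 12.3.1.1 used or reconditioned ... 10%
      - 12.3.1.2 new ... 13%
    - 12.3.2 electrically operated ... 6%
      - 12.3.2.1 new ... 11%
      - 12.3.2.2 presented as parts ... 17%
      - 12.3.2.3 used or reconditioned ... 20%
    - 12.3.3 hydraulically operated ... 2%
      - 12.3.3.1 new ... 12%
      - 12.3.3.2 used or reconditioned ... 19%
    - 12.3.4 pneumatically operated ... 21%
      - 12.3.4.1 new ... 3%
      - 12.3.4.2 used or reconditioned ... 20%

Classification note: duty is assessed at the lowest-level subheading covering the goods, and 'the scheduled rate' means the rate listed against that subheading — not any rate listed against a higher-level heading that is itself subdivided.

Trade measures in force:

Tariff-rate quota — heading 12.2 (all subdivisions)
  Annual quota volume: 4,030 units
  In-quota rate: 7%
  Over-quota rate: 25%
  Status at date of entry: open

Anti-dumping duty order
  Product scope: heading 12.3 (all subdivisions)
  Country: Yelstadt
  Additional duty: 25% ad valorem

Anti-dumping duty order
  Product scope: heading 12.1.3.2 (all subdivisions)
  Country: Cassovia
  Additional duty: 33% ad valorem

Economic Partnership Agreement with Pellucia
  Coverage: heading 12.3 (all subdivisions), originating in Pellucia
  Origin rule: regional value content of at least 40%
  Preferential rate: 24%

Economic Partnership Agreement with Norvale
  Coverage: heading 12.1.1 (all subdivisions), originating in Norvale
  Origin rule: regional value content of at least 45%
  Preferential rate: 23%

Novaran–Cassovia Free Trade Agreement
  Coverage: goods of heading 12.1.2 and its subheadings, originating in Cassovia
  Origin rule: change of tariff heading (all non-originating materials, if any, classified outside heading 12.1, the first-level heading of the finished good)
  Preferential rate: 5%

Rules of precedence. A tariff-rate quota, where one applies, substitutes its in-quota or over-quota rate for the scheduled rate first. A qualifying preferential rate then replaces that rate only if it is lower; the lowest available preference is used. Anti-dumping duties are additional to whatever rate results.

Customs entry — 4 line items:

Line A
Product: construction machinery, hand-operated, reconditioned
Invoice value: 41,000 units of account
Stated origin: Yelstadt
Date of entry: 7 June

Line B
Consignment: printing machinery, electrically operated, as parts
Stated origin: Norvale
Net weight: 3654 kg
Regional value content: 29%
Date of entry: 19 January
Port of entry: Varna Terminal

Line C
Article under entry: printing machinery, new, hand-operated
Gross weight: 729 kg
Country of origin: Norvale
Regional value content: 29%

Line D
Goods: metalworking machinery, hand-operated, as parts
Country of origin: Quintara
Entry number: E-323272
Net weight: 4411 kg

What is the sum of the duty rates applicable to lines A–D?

Line A: construction → 12.3; hand-operated → 12.3.1; reconditioned → 12.3.1.1. Scheduled 10%. anti-dumping (Yelstadt, 12.3): +25%; total 10% + 25% = 35%. → 35%.
Line B: printing → 12.1; electrically operated → 12.1.4; as parts → 12.1.4.1. Scheduled 31%. Norvale agreement on 12.1.1: 12.1.4.1 not covered. → 31%.
Line C: printing → 12.1; hand-operated → 12.1.1; new → 12.1.1.2. Scheduled 18%. Norvale agreement on 12.1.1: RVC < 45%. → 18%.
Line D: metalworking → 12.2; hand-operated → 12.2.1; as parts → 12.2.1.3. Scheduled 32%. quota on 12.2 open → in-quota 7%. → 7%.
Sum: 35% + 31% + 18% + 7% = 91%.

91%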